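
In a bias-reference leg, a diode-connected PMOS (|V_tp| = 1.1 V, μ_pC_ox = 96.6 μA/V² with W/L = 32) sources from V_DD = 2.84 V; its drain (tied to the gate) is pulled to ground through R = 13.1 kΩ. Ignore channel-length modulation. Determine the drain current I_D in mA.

I_D = 0.112 mA

With gate tied to drain, V_SG = V_SD ≥ V_SG − |V_tp|, so the device is in saturation.
k_p = μ_pC_ox · (W/L) = 3.091 mA/V².
KCL at the drain: ½ k_p (V_SG − |V_tp|)² = (V_DD − V_SG)/R.
Let x = V_SG − 1.1. Then 20.2 x² + x − 1.74 = 0, giving x = 0.269 V (positive root), so V_SG = 1.37 V.
I_D = (V_DD − V_SG)/R = (2.84 − 1.37) / 13.1 = 0.112 mA.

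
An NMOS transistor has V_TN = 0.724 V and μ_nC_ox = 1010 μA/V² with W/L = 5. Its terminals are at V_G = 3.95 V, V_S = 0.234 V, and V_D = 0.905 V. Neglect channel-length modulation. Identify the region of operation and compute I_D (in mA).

Triode; I_D = 9.00 mA

V_GS = V_G − V_S = 3.95 − 0.234 = 3.72 V; V_DS = V_D − V_S = 0.905 − 0.234 = 0.671 V.
k_n = μ_nC_ox · (W/L) = 5.05 mA/V².
V_ov = V_GS − V_TN = 3.72 − 0.724 = 2.99 V.
Since V_DS = 0.671 V < V_ov = 2.99 V, the device is in the triode region.
I_D = k_n [V_ov · V_DS − ½ V_DS²] = 5.05 × [2.99 × 0.671 − 0.5 × 0.671²] = 9 mA.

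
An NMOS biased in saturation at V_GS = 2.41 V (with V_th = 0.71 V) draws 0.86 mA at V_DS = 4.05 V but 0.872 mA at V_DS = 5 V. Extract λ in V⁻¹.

With V_GS fixed, I_D ∝ (1 + λ V_DS) in saturation, so I_D2/I_D1 = (1 + λ V_DS2)/(1 + λ V_DS1).
0.872/0.86 = 1.014 = (1 + 5 λ)/(1 + 4.05 λ).
Solving: λ (I_D1 V_DS2 − I_D2 V_DS1) = I_D2 − I_D1, so λ = (0.872 − 0.86) / (0.86 × 5 − 0.872 × 4.05) = 0.012 / 0.768 = 0.0156 V⁻¹.

λ = 0.0156 V⁻¹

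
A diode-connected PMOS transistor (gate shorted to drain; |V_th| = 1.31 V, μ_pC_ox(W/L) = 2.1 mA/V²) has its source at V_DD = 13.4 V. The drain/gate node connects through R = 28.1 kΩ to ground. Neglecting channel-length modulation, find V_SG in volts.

V_SG = 1.93 V

With gate tied to drain, V_SG = V_SD ≥ V_SG − |V_th|, so the device is in saturation.
KCL at the drain: ½ k_p (V_SG − |V_th|)² = (V_DD − V_SG)/R.
Let x = V_SG − 1.31. Then 29.5 x² + x − 12.09 = 0, giving x = 0.623 V (positive root), so V_SG = 1.93 V.
I_D = (V_DD − V_SG)/R = (13.4 − 1.93) / 28.1 = 0.408 mA.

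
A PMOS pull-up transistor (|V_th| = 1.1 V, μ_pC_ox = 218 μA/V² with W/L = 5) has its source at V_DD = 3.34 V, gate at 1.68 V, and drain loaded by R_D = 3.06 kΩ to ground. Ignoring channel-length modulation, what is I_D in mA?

I_D = 0.171 mA

V_SG = V_DD − V_G = 3.34 − 1.68 = 1.66 V, so V_ov = 1.66 − 1.1 = 0.56 V.
k_p = μ_pC_ox · (W/L) = 1.09 mA/V².
Assume saturation: I_D = ½ k_p V_ov² = 0.5 × 1.09 × 0.56² = 0.171 mA, giving V_SD = V_DD − I_D R_D = 3.34 − 0.171 × 3.06 = 2.82 V.
V_SD = 2.82 V ≥ V_ov = 0.56 V, confirming saturation.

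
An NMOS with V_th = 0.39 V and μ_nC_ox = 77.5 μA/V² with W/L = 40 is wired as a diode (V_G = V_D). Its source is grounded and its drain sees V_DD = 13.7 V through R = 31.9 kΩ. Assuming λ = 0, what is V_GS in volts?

With gate tied to drain, V_GS = V_DS ≥ V_GS − V_th, so the device is in saturation.
k_n = μ_nC_ox · (W/L) = 3.1 mA/V².
KCL at the drain: ½ k_n (V_GS − V_th)² = (V_DD − V_GS)/R.
Let x = V_GS − 0.39. Then 49.4 x² + x − 13.31 = 0, giving x = 0.509 V (positive root), so V_GS = 0.899 V.
I_D = (V_DD − V_GS)/R = (13.7 − 0.899) / 31.9 = 0.401 mA.

V_GS = 0.899 V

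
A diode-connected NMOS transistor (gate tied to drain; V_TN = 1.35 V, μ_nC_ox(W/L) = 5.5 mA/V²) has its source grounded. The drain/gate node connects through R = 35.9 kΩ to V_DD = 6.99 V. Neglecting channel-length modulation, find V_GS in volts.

V_GS = 1.58 V

With gate tied to drain, V_GS = V_DS ≥ V_GS − V_TN, so the device is in saturation.
KCL at the drain: ½ k_n (V_GS − V_TN)² = (V_DD − V_GS)/R.
Let x = V_GS − 1.35. Then 98.7 x² + x − 5.64 = 0, giving x = 0.234 V (positive root), so V_GS = 1.58 V.
I_D = (V_DD − V_GS)/R = (6.99 − 1.58) / 35.9 = 0.151 mA.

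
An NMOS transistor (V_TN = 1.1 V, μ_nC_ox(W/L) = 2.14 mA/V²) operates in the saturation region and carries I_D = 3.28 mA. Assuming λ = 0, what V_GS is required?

V_GS = 2.85 V

In saturation I_D = ½ k_n (V_GS − V_TN)², so V_GS − V_TN = √(2 I_D / k_n) = √(2 × 3.28 / 2.14) = 1.75 V.
V_GS = 1.1 + 1.75 = 2.85 V.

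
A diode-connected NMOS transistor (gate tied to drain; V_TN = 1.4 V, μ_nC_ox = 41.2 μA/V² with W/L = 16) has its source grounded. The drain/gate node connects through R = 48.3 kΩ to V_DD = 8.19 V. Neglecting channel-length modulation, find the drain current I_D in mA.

I_D = 0.128 mA

With gate tied to drain, V_GS = V_DS ≥ V_GS − V_TN, so the device is in saturation.
k_n = μ_nC_ox · (W/L) = 0.6592 mA/V².
KCL at the drain: ½ k_n (V_GS − V_TN)² = (V_DD − V_GS)/R.
Let x = V_GS − 1.4. Then 15.9 x² + x − 6.79 = 0, giving x = 0.622 V (positive root), so V_GS = 2.02 V.
I_D = (V_DD − V_GS)/R = (8.19 − 2.02) / 48.3 = 0.128 mA.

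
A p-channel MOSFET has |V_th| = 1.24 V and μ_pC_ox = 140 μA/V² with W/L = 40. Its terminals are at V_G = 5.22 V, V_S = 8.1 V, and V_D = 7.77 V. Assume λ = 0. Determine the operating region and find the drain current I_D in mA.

V_SG = V_S − V_G = 8.1 − 5.22 = 2.88 V; V_SD = V_S − V_D = 8.1 − 7.77 = 0.33 V.
k_p = μ_pC_ox · (W/L) = 5.6 mA/V².
V_ov = V_SG − |V_th| = 2.88 − 1.24 = 1.64 V.
Since V_SD = 0.33 V < V_ov = 1.64 V, the device is in the triode region.
I_D = k_p [V_ov · V_SD − ½ V_SD²] = 5.6 × [1.64 × 0.33 − 0.5 × 0.33²] = 2.73 mA.

Triode; I_D = 2.73 mA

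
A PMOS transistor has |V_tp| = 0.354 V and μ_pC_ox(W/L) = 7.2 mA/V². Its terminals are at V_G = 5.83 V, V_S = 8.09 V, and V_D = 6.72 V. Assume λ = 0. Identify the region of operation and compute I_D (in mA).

Triode; I_D = 12.0 mA

V_SG = V_S − V_G = 8.09 − 5.83 = 2.26 V; V_SD = V_S − V_D = 8.09 − 6.72 = 1.37 V.
V_ov = V_SG − |V_tp| = 2.26 − 0.354 = 1.91 V.
Since V_SD = 1.37 V < V_ov = 1.91 V, the device is in the triode region.
I_D = k_p [V_ov · V_SD − ½ V_SD²] = 7.2 × [1.91 × 1.37 − 0.5 × 1.37²] = 12 mA.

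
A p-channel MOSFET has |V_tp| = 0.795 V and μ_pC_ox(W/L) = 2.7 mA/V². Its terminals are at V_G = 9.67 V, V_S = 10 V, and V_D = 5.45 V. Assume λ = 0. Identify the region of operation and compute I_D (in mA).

Cutoff; I_D = 0 mA

V_SG = V_S − V_G = 10 − 9.67 = 0.33 V; V_SD = V_S − V_D = 10 − 5.45 = 4.55 V.
V_SG = 0.33 V < |V_tp| = 0.795 V, so the transistor is in cutoff.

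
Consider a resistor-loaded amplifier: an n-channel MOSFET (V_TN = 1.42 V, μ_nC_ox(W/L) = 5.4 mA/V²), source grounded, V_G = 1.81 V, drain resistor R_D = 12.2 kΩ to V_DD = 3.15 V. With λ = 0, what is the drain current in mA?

V_GS = V_G = 1.81 V, so V_ov = 1.81 − 1.42 = 0.39 V.
Assume saturation: I_D = ½ k_n V_ov² = 0.5 × 5.4 × 0.39² = 0.411 mA, giving V_DS = V_DD − I_D R_D = 3.15 − 0.411 × 12.2 = -1.86 V.
But -1.86 V < V_ov = 0.39 V, so the device is actually in triode.
In triode I_D = k_n[V_ov V_DS − ½ V_DS²] and I_D = (V_DD − V_DS)/R_D. Equating: 32.9 V_DS² − 26.69 V_DS + 3.15 = 0, giving V_DS = 0.143 V (the root below V_ov).
I_D = (3.15 − 0.143) / 12.2 = 0.246 mA.

I_D = 0.246 mA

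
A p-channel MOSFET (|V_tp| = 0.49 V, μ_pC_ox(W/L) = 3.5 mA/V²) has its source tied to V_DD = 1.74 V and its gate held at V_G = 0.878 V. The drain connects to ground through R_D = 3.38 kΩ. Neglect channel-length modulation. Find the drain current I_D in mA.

I_D = 0.242 mA

V_SG = V_DD − V_G = 1.74 − 0.878 = 0.862 V, so V_ov = 0.862 − 0.49 = 0.372 V.
Assume saturation: I_D = ½ k_p V_ov² = 0.5 × 3.5 × 0.372² = 0.242 mA, giving V_SD = V_DD − I_D R_D = 1.74 − 0.242 × 3.38 = 0.921 V.
V_SD = 0.921 V ≥ V_ov = 0.372 V, confirming saturation.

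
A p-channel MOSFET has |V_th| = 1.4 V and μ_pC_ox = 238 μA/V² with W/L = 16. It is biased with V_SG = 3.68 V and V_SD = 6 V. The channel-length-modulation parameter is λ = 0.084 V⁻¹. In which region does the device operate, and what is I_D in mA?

Saturation; I_D = 14.9 mA

k_p = μ_pC_ox · (W/L) = 3.808 mA/V².
V_ov = V_SG − |V_th| = 3.68 − 1.4 = 2.28 V.
Since V_SD = 6 V ≥ V_ov = 2.28 V, the device is in saturation.
I_D = ½ k_p V_ov² (1 + λ V_SD) = 0.5 × 3.808 × 2.28² × (1 + 0.084 × 6) = 14.9 mA.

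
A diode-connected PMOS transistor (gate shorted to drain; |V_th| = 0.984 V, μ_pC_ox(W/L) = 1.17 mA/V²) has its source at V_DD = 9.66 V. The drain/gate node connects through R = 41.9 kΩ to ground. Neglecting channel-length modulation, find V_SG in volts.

With gate tied to drain, V_SG = V_SD ≥ V_SG − |V_th|, so the device is in saturation.
KCL at the drain: ½ k_p (V_SG − |V_th|)² = (V_DD − V_SG)/R.
Let x = V_SG − 0.984. Then 24.5 x² + x − 8.676 = 0, giving x = 0.575 V (positive root), so V_SG = 1.56 V.
I_D = (V_DD − V_SG)/R = (9.66 − 1.56) / 41.9 = 0.193 mA.

V_SG = 1.56 V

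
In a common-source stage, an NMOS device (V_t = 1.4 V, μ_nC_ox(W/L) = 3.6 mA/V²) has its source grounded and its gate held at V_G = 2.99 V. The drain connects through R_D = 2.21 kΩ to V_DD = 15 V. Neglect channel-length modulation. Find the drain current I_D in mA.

I_D = 4.55 mA

V_GS = V_G = 2.99 V, so V_ov = 2.99 − 1.4 = 1.59 V.
Assume saturation: I_D = ½ k_n V_ov² = 0.5 × 3.6 × 1.59² = 4.55 mA, giving V_DS = V_DD − I_D R_D = 15 − 4.55 × 2.21 = 4.94 V.
V_DS = 4.94 V ≥ V_ov = 1.59 V, confirming saturation.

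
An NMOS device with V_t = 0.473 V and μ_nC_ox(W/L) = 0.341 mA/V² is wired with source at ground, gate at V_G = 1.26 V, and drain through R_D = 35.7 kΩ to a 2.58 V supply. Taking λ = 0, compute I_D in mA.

V_GS = V_G = 1.26 V, so V_ov = 1.26 − 0.473 = 0.787 V.
Assume saturation: I_D = ½ k_n V_ov² = 0.5 × 0.341 × 0.787² = 0.106 mA, giving V_DS = V_DD − I_D R_D = 2.58 − 0.106 × 35.7 = -1.19 V.
But -1.19 V < V_ov = 0.787 V, so the device is actually in triode.
In triode I_D = k_n[V_ov V_DS − ½ V_DS²] and I_D = (V_DD − V_DS)/R_D. Equating: 6.09 V_DS² − 10.58 V_DS + 2.58 = 0, giving V_DS = 0.293 V (the root below V_ov).
I_D = (2.58 − 0.293) / 35.7 = 0.0641 mA.

I_D = 0.0641 mA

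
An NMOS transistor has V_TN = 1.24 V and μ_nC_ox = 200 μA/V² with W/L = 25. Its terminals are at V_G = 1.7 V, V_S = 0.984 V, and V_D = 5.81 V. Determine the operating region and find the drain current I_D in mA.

Cutoff; I_D = 0 mA

V_GS = V_G − V_S = 1.7 − 0.984 = 0.716 V; V_DS = V_D − V_S = 5.81 − 0.984 = 4.83 V.
V_GS = 0.716 V < V_TN = 1.24 V, so the transistor is in cutoff.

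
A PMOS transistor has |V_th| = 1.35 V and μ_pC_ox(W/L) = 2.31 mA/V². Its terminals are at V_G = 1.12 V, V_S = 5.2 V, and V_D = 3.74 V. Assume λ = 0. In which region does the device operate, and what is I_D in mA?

Triode; I_D = 6.75 mA

V_SG = V_S − V_G = 5.2 − 1.12 = 4.08 V; V_SD = V_S − V_D = 5.2 − 3.74 = 1.46 V.
V_ov = V_SG − |V_th| = 4.08 − 1.35 = 2.73 V.
Since V_SD = 1.46 V < V_ov = 2.73 V, the device is in the triode region.
I_D = k_p [V_ov · V_SD − ½ V_SD²] = 2.31 × [2.73 × 1.46 − 0.5 × 1.46²] = 6.75 mA.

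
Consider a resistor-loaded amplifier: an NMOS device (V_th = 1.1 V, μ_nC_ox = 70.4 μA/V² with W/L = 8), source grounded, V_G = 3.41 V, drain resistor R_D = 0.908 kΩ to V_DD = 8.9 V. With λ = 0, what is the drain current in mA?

I_D = 1.50 mA

V_GS = V_G = 3.41 V, so V_ov = 3.41 − 1.1 = 2.31 V.
k_n = μ_nC_ox · (W/L) = 0.5632 mA/V².
Assume saturation: I_D = ½ k_n V_ov² = 0.5 × 0.5632 × 2.31² = 1.5 mA, giving V_DS = V_DD − I_D R_D = 8.9 − 1.5 × 0.908 = 7.54 V.
V_DS = 7.54 V ≥ V_ov = 2.31 V, confirming saturation.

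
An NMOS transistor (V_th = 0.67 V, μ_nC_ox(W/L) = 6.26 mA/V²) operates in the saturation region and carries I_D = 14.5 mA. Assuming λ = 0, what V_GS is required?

In saturation I_D = ½ k_n (V_GS − V_th)², so V_GS − V_th = √(2 I_D / k_n) = √(2 × 14.5 / 6.26) = 2.15 V.
V_GS = 0.67 + 2.15 = 2.82 V.

V_GS = 2.82 V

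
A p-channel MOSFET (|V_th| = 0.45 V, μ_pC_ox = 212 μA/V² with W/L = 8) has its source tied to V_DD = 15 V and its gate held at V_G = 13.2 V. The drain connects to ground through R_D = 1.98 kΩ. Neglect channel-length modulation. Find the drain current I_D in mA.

V_SG = V_DD − V_G = 15 − 13.2 = 1.8 V, so V_ov = 1.8 − 0.45 = 1.35 V.
k_p = μ_pC_ox · (W/L) = 1.696 mA/V².
Assume saturation: I_D = ½ k_p V_ov² = 0.5 × 1.696 × 1.35² = 1.55 mA, giving V_SD = V_DD − I_D R_D = 15 − 1.55 × 1.98 = 11.9 V.
V_SD = 11.9 V ≥ V_ov = 1.35 V, confirming saturation.

I_D = 1.55 mA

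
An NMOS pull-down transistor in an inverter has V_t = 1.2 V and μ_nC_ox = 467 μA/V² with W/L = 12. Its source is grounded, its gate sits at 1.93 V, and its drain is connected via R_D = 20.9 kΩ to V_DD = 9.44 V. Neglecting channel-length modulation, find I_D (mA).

I_D = 0.446 mA

V_GS = V_G = 1.93 V, so V_ov = 1.93 − 1.2 = 0.73 V.
k_n = μ_nC_ox · (W/L) = 5.604 mA/V².
Assume saturation: I_D = ½ k_n V_ov² = 0.5 × 5.604 × 0.73² = 1.49 mA, giving V_DS = V_DD − I_D R_D = 9.44 − 1.49 × 20.9 = -21.8 V.
But -21.8 V < V_ov = 0.73 V, so the device is actually in triode.
In triode I_D = k_n[V_ov V_DS − ½ V_DS²] and I_D = (V_DD − V_DS)/R_D. Equating: 58.6 V_DS² − 86.5 V_DS + 9.44 = 0, giving V_DS = 0.119 V (the root below V_ov).
I_D = (9.44 − 0.119) / 20.9 = 0.446 mA.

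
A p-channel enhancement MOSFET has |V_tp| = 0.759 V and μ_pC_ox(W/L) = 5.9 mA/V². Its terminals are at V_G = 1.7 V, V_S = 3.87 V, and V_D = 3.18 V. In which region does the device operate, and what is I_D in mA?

V_SG = V_S − V_G = 3.87 − 1.7 = 2.17 V; V_SD = V_S − V_D = 3.87 − 3.18 = 0.69 V.
V_ov = V_SG − |V_tp| = 2.17 − 0.759 = 1.41 V.
Since V_SD = 0.69 V < V_ov = 1.41 V, the device is in the triode region.
I_D = k_p [V_ov · V_SD − ½ V_SD²] = 5.9 × [1.41 × 0.69 − 0.5 × 0.69²] = 4.34 mA.

Triode; I_D = 4.34 mA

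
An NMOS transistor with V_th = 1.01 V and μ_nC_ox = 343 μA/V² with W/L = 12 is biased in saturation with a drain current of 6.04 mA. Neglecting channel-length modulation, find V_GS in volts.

V_GS = 2.72 V

k_n = μ_nC_ox · (W/L) = 4.116 mA/V².
In saturation I_D = ½ k_n (V_GS − V_th)², so V_GS − V_th = √(2 I_D / k_n) = √(2 × 6.04 / 4.116) = 1.71 V.
V_GS = 1.01 + 1.71 = 2.72 V.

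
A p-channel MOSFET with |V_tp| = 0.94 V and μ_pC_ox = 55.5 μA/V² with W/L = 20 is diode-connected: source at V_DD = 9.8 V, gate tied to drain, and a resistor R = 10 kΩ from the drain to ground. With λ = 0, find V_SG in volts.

With gate tied to drain, V_SG = V_SD ≥ V_SG − |V_tp|, so the device is in saturation.
k_p = μ_pC_ox · (W/L) = 1.11 mA/V².
KCL at the drain: ½ k_p (V_SG − |V_tp|)² = (V_DD − V_SG)/R.
Let x = V_SG − 0.94. Then 5.55 x² + x − 8.86 = 0, giving x = 1.18 V (positive root), so V_SG = 2.12 V.
I_D = (V_DD − V_SG)/R = (9.8 − 2.12) / 10 = 0.768 mA.

V_SG = 2.12 V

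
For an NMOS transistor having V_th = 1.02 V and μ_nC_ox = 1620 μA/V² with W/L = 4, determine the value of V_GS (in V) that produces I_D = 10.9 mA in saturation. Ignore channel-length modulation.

V_GS = 2.85 V

k_n = μ_nC_ox · (W/L) = 6.48 mA/V².
In saturation I_D = ½ k_n (V_GS − V_th)², so V_GS − V_th = √(2 I_D / k_n) = √(2 × 10.9 / 6.48) = 1.83 V.
V_GS = 1.02 + 1.83 = 2.85 V.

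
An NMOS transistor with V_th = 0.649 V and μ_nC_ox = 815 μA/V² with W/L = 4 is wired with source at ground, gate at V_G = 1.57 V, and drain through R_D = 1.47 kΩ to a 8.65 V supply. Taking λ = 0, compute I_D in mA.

I_D = 1.38 mA

V_GS = V_G = 1.57 V, so V_ov = 1.57 − 0.649 = 0.921 V.
k_n = μ_nC_ox · (W/L) = 3.26 mA/V².
Assume saturation: I_D = ½ k_n V_ov² = 0.5 × 3.26 × 0.921² = 1.38 mA, giving V_DS = V_DD − I_D R_D = 8.65 − 1.38 × 1.47 = 6.62 V.
V_DS = 6.62 V ≥ V_ov = 0.921 V, confirming saturation.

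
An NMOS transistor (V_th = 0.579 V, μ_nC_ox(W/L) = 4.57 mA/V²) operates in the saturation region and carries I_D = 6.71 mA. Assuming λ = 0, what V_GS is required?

V_GS = 2.29 V

In saturation I_D = ½ k_n (V_GS − V_th)², so V_GS − V_th = √(2 I_D / k_n) = √(2 × 6.71 / 4.57) = 1.71 V.
V_GS = 0.579 + 1.71 = 2.29 V.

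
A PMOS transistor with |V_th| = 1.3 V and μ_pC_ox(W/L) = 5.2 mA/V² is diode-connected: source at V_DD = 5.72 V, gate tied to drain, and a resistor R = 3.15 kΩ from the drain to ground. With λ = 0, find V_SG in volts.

With gate tied to drain, V_SG = V_SD ≥ V_SG − |V_th|, so the device is in saturation.
KCL at the drain: ½ k_p (V_SG − |V_th|)² = (V_DD − V_SG)/R.
Let x = V_SG − 1.3. Then 8.19 x² + x − 4.42 = 0, giving x = 0.676 V (positive root), so V_SG = 1.98 V.
I_D = (V_DD − V_SG)/R = (5.72 − 1.98) / 3.15 = 1.19 mA.

V_SG = 1.98 V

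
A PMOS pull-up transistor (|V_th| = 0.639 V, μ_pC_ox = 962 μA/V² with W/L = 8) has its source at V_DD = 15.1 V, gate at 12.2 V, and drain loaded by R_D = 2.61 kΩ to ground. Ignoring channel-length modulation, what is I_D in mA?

I_D = 5.65 mA

V_SG = V_DD − V_G = 15.1 − 12.2 = 2.9 V, so V_ov = 2.9 − 0.639 = 2.26 V.
k_p = μ_pC_ox · (W/L) = 7.696 mA/V².
Assume saturation: I_D = ½ k_p V_ov² = 0.5 × 7.696 × 2.26² = 19.7 mA, giving V_SD = V_DD − I_D R_D = 15.1 − 19.7 × 2.61 = -36.2 V.
But -36.2 V < V_ov = 2.26 V, so the device is actually in triode.
In triode I_D = k_p[V_ov V_SD − ½ V_SD²] and I_D = (V_DD − V_SD)/R_D. Equating: 10 V_SD² − 46.42 V_SD + 15.1 = 0, giving V_SD = 0.352 V (the root below V_ov).
I_D = (15.1 − 0.352) / 2.61 = 5.65 mA.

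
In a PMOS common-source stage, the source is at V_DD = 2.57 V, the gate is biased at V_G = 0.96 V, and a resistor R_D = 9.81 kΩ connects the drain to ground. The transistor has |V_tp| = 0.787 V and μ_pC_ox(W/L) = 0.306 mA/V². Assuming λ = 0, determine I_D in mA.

V_SG = V_DD − V_G = 2.57 − 0.96 = 1.61 V, so V_ov = 1.61 − 0.787 = 0.823 V.
Assume saturation: I_D = ½ k_p V_ov² = 0.5 × 0.306 × 0.823² = 0.104 mA, giving V_SD = V_DD − I_D R_D = 2.57 − 0.104 × 9.81 = 1.55 V.
V_SD = 1.55 V ≥ V_ov = 0.823 V, confirming saturation.

I_D = 0.104 mA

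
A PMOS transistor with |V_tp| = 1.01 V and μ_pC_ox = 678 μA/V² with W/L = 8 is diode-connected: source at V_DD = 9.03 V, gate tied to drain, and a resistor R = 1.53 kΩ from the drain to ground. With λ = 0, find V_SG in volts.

V_SG = 2.28 V

With gate tied to drain, V_SG = V_SD ≥ V_SG − |V_tp|, so the device is in saturation.
k_p = μ_pC_ox · (W/L) = 5.424 mA/V².
KCL at the drain: ½ k_p (V_SG − |V_tp|)² = (V_DD − V_SG)/R.
Let x = V_SG − 1.01. Then 4.15 x² + x − 8.02 = 0, giving x = 1.27 V (positive root), so V_SG = 2.28 V.
I_D = (V_DD − V_SG)/R = (9.03 − 2.28) / 1.53 = 4.41 mA.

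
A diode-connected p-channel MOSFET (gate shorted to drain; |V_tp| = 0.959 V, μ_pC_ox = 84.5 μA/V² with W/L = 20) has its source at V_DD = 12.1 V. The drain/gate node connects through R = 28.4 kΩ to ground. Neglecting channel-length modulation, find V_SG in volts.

V_SG = 1.62 V

With gate tied to drain, V_SG = V_SD ≥ V_SG − |V_tp|, so the device is in saturation.
k_p = μ_pC_ox · (W/L) = 1.69 mA/V².
KCL at the drain: ½ k_p (V_SG − |V_tp|)² = (V_DD − V_SG)/R.
Let x = V_SG − 0.959. Then 24 x² + x − 11.14 = 0, giving x = 0.661 V (positive root), so V_SG = 1.62 V.
I_D = (V_DD − V_SG)/R = (12.1 − 1.62) / 28.4 = 0.369 mA.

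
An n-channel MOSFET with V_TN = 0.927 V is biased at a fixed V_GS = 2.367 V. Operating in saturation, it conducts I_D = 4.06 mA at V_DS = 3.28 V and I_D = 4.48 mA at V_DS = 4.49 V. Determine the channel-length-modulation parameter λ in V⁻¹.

With V_GS fixed, I_D ∝ (1 + λ V_DS) in saturation, so I_D2/I_D1 = (1 + λ V_DS2)/(1 + λ V_DS1).
4.48/4.06 = 1.103 = (1 + 4.49 λ)/(1 + 3.28 λ).
Solving: λ (I_D1 V_DS2 − I_D2 V_DS1) = I_D2 − I_D1, so λ = (4.48 − 4.06) / (4.06 × 4.49 − 4.48 × 3.28) = 0.42 / 3.53 = 0.119 V⁻¹.

λ = 0.119 V⁻¹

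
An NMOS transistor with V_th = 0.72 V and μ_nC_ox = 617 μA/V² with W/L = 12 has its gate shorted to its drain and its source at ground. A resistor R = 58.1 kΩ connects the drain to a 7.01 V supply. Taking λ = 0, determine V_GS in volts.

With gate tied to drain, V_GS = V_DS ≥ V_GS − V_th, so the device is in saturation.
k_n = μ_nC_ox · (W/L) = 7.404 mA/V².
KCL at the drain: ½ k_n (V_GS − V_th)² = (V_DD − V_GS)/R.
Let x = V_GS − 0.72. Then 215 x² + x − 6.29 = 0, giving x = 0.169 V (positive root), so V_GS = 0.889 V.
I_D = (V_DD − V_GS)/R = (7.01 − 0.889) / 58.1 = 0.105 mA.

V_GS = 0.889 V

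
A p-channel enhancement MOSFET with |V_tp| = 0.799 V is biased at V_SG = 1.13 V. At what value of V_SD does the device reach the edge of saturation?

V_SD,sat = 0.331 V

The boundary between triode and saturation is V_SD = V_SG − |V_tp| = V_ov.
V_ov = 1.13 − 0.799 = 0.331 V.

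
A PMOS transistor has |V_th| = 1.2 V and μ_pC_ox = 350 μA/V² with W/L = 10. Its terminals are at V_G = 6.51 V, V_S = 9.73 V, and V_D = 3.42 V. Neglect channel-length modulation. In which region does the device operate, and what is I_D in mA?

Saturation; I_D = 7.14 mA

V_SG = V_S − V_G = 9.73 − 6.51 = 3.22 V; V_SD = V_S − V_D = 9.73 − 3.42 = 6.31 V.
k_p = μ_pC_ox · (W/L) = 3.5 mA/V².
V_ov = V_SG − |V_th| = 3.22 − 1.2 = 2.02 V.
Since V_SD = 6.31 V ≥ V_ov = 2.02 V, the device is in saturation.
I_D = ½ k_p V_ov² = 0.5 × 3.5 × 2.02² = 7.14 mA.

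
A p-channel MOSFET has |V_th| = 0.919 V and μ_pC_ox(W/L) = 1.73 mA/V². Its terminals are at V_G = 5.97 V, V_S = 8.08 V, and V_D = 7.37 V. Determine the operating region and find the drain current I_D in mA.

V_SG = V_S − V_G = 8.08 − 5.97 = 2.11 V; V_SD = V_S − V_D = 8.08 − 7.37 = 0.71 V.
V_ov = V_SG − |V_th| = 2.11 − 0.919 = 1.19 V.
Since V_SD = 0.71 V < V_ov = 1.19 V, the device is in the triode region.
I_D = k_p [V_ov · V_SD − ½ V_SD²] = 1.73 × [1.19 × 0.71 − 0.5 × 0.71²] = 1.03 mA.

Triode; I_D = 1.03 mA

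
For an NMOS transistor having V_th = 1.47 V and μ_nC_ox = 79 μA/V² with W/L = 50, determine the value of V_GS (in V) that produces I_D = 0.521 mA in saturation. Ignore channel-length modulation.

k_n = μ_nC_ox · (W/L) = 3.95 mA/V².
In saturation I_D = ½ k_n (V_GS − V_th)², so V_GS − V_th = √(2 I_D / k_n) = √(2 × 0.521 / 3.95) = 0.514 V.
V_GS = 1.47 + 0.514 = 1.98 V.

V_GS = 1.98 V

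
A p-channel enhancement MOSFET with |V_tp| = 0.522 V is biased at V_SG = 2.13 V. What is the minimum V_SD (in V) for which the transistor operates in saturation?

V_SD,sat = 1.61 V

The boundary between triode and saturation is V_SD = V_SG − |V_tp| = V_ov.
V_ov = 2.13 − 0.522 = 1.61 V.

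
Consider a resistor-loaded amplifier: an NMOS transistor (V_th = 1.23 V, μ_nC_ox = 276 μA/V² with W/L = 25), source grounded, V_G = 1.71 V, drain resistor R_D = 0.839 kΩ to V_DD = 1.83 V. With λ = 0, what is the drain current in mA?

V_GS = V_G = 1.71 V, so V_ov = 1.71 − 1.23 = 0.48 V.
k_n = μ_nC_ox · (W/L) = 6.9 mA/V².
Assume saturation: I_D = ½ k_n V_ov² = 0.5 × 6.9 × 0.48² = 0.795 mA, giving V_DS = V_DD − I_D R_D = 1.83 − 0.795 × 0.839 = 1.16 V.
V_DS = 1.16 V ≥ V_ov = 0.48 V, confirming saturation.

I_D = 0.795 mA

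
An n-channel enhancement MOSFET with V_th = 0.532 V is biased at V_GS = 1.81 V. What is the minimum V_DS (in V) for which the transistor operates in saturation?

The boundary between triode and saturation is V_DS = V_GS − V_th = V_ov.
V_ov = 1.81 − 0.532 = 1.28 V.

V_DS,sat = 1.28 V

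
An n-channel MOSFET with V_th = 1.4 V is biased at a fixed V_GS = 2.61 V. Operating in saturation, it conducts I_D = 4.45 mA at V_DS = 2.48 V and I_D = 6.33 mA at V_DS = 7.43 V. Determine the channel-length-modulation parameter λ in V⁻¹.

λ = 0.108 V⁻¹

With V_GS fixed, I_D ∝ (1 + λ V_DS) in saturation, so I_D2/I_D1 = (1 + λ V_DS2)/(1 + λ V_DS1).
6.33/4.45 = 1.422 = (1 + 7.43 λ)/(1 + 2.48 λ).
Solving: λ (I_D1 V_DS2 − I_D2 V_DS1) = I_D2 − I_D1, so λ = (6.33 − 4.45) / (4.45 × 7.43 − 6.33 × 2.48) = 1.88 / 17.4 = 0.108 V⁻¹.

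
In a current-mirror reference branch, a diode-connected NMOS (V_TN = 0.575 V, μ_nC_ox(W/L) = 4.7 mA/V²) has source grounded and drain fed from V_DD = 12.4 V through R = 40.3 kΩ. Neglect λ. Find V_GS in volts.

With gate tied to drain, V_GS = V_DS ≥ V_GS − V_TN, so the device is in saturation.
KCL at the drain: ½ k_n (V_GS − V_TN)² = (V_DD − V_GS)/R.
Let x = V_GS − 0.575. Then 94.7 x² + x − 11.83 = 0, giving x = 0.348 V (positive root), so V_GS = 0.923 V.
I_D = (V_DD − V_GS)/R = (12.4 − 0.923) / 40.3 = 0.285 mA.

V_GS = 0.923 V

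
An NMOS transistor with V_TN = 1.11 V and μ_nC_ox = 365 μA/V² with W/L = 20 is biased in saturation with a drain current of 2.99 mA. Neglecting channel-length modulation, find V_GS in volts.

k_n = μ_nC_ox · (W/L) = 7.3 mA/V².
In saturation I_D = ½ k_n (V_GS − V_TN)², so V_GS − V_TN = √(2 I_D / k_n) = √(2 × 2.99 / 7.3) = 0.905 V.
V_GS = 1.11 + 0.905 = 2.02 V.

V_GS = 2.02 V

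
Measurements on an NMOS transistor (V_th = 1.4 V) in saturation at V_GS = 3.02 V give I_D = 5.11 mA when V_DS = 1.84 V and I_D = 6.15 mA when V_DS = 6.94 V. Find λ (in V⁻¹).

With V_GS fixed, I_D ∝ (1 + λ V_DS) in saturation, so I_D2/I_D1 = (1 + λ V_DS2)/(1 + λ V_DS1).
6.15/5.11 = 1.204 = (1 + 6.94 λ)/(1 + 1.84 λ).
Solving: λ (I_D1 V_DS2 − I_D2 V_DS1) = I_D2 − I_D1, so λ = (6.15 − 5.11) / (5.11 × 6.94 − 6.15 × 1.84) = 1.04 / 24.1 = 0.0431 V⁻¹.

λ = 0.0431 V⁻¹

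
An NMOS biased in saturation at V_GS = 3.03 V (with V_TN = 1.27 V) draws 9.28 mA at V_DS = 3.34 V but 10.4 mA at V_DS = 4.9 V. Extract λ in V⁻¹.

With V_GS fixed, I_D ∝ (1 + λ V_DS) in saturation, so I_D2/I_D1 = (1 + λ V_DS2)/(1 + λ V_DS1).
10.4/9.28 = 1.121 = (1 + 4.9 λ)/(1 + 3.34 λ).
Solving: λ (I_D1 V_DS2 − I_D2 V_DS1) = I_D2 − I_D1, so λ = (10.4 − 9.28) / (9.28 × 4.9 − 10.4 × 3.34) = 1.12 / 10.7 = 0.104 V⁻¹.

λ = 0.104 V⁻¹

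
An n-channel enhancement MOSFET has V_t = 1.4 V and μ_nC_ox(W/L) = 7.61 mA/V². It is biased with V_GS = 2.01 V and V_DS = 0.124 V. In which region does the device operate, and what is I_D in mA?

Triode; I_D = 0.517 mA

V_ov = V_GS − V_t = 2.01 − 1.4 = 0.61 V.
Since V_DS = 0.124 V < V_ov = 0.61 V, the device is in the triode region.
I_D = k_n [V_ov · V_DS − ½ V_DS²] = 7.61 × [0.61 × 0.124 − 0.5 × 0.124²] = 0.517 mA.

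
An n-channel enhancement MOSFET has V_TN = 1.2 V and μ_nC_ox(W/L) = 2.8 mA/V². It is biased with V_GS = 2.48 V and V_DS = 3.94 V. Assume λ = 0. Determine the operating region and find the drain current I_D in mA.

Saturation; I_D = 2.29 mA

V_ov = V_GS − V_TN = 2.48 − 1.2 = 1.28 V.
Since V_DS = 3.94 V ≥ V_ov = 1.28 V, the device is in saturation.
I_D = ½ k_n V_ov² = 0.5 × 2.8 × 1.28² = 2.29 mA.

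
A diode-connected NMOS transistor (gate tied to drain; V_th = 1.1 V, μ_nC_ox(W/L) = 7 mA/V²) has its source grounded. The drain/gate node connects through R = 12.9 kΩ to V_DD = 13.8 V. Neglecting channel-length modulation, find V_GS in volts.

V_GS = 1.62 V

With gate tied to drain, V_GS = V_DS ≥ V_GS − V_th, so the device is in saturation.
KCL at the drain: ½ k_n (V_GS − V_th)² = (V_DD − V_GS)/R.
Let x = V_GS − 1.1. Then 45.1 x² + x − 12.7 = 0, giving x = 0.519 V (positive root), so V_GS = 1.62 V.
I_D = (V_DD − V_GS)/R = (13.8 − 1.62) / 12.9 = 0.944 mA.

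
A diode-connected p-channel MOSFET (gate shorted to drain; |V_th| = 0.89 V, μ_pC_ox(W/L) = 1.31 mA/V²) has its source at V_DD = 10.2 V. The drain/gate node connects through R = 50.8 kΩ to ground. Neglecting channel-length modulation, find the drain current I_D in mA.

I_D = 0.173 mA

With gate tied to drain, V_SG = V_SD ≥ V_SG − |V_th|, so the device is in saturation.
KCL at the drain: ½ k_p (V_SG − |V_th|)² = (V_DD − V_SG)/R.
Let x = V_SG − 0.89. Then 33.3 x² + x − 9.31 = 0, giving x = 0.514 V (positive root), so V_SG = 1.4 V.
I_D = (V_DD − V_SG)/R = (10.2 − 1.4) / 50.8 = 0.173 mA.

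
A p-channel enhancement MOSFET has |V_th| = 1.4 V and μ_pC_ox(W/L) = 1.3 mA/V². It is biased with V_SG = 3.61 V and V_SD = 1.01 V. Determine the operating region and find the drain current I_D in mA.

V_ov = V_SG − |V_th| = 3.61 − 1.4 = 2.21 V.
Since V_SD = 1.01 V < V_ov = 2.21 V, the device is in the triode region.
I_D = k_p [V_ov · V_SD − ½ V_SD²] = 1.3 × [2.21 × 1.01 − 0.5 × 1.01²] = 2.24 mA.

Triode; I_D = 2.24 mA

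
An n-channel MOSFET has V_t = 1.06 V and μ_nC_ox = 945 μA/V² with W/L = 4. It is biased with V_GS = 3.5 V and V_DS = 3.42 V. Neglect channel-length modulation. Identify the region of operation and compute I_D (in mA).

k_n = μ_nC_ox · (W/L) = 3.78 mA/V².
V_ov = V_GS − V_t = 3.5 − 1.06 = 2.44 V.
Since V_DS = 3.42 V ≥ V_ov = 2.44 V, the device is in saturation.
I_D = ½ k_n V_ov² = 0.5 × 3.78 × 2.44² = 11.3 mA.

Saturation; I_D = 11.3 mA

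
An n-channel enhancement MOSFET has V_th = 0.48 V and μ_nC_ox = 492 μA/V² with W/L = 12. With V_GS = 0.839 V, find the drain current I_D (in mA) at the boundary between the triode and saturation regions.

I_D = 0.380 mA

At the boundary V_DS = V_ov = V_GS − V_th = 0.839 − 0.48 = 0.359 V.
k_n = μ_nC_ox · (W/L) = 5.904 mA/V².
I_D = ½ k_n V_ov² = 0.5 × 5.904 × 0.359² = 0.38 mA.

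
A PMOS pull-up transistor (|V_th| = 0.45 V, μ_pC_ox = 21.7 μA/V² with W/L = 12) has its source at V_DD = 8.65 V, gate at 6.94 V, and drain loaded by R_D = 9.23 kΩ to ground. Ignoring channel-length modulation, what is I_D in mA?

V_SG = V_DD − V_G = 8.65 − 6.94 = 1.71 V, so V_ov = 1.71 − 0.45 = 1.26 V.
k_p = μ_pC_ox · (W/L) = 0.2604 mA/V².
Assume saturation: I_D = ½ k_p V_ov² = 0.5 × 0.2604 × 1.26² = 0.207 mA, giving V_SD = V_DD − I_D R_D = 8.65 − 0.207 × 9.23 = 6.74 V.
V_SD = 6.74 V ≥ V_ov = 1.26 V, confirming saturation.

I_D = 0.207 mA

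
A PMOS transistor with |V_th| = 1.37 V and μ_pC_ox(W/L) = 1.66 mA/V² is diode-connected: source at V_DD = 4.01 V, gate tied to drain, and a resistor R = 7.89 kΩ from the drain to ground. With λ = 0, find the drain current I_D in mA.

With gate tied to drain, V_SG = V_SD ≥ V_SG − |V_th|, so the device is in saturation.
KCL at the drain: ½ k_p (V_SG − |V_th|)² = (V_DD − V_SG)/R.
Let x = V_SG − 1.37. Then 6.55 x² + x − 2.64 = 0, giving x = 0.563 V (positive root), so V_SG = 1.93 V.
I_D = (V_DD − V_SG)/R = (4.01 − 1.93) / 7.89 = 0.263 mA.

I_D = 0.263 mA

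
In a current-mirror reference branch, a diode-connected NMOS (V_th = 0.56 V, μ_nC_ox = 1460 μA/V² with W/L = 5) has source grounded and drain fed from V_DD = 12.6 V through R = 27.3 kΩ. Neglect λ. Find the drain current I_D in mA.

I_D = 0.428 mA

With gate tied to drain, V_GS = V_DS ≥ V_GS − V_th, so the device is in saturation.
k_n = μ_nC_ox · (W/L) = 7.3 mA/V².
KCL at the drain: ½ k_n (V_GS − V_th)² = (V_DD − V_GS)/R.
Let x = V_GS − 0.56. Then 99.6 x² + x − 12.04 = 0, giving x = 0.343 V (positive root), so V_GS = 0.903 V.
I_D = (V_DD − V_GS)/R = (12.6 − 0.903) / 27.3 = 0.428 mA.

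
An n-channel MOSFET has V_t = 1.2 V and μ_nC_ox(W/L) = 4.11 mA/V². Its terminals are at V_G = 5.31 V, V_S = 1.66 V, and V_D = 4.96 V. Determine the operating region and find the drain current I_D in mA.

Saturation; I_D = 12.3 mA

V_GS = V_G − V_S = 5.31 − 1.66 = 3.65 V; V_DS = V_D − V_S = 4.96 − 1.66 = 3.3 V.
V_ov = V_GS − V_t = 3.65 − 1.2 = 2.45 V.
Since V_DS = 3.3 V ≥ V_ov = 2.45 V, the device is in saturation.
I_D = ½ k_n V_ov² = 0.5 × 4.11 × 2.45² = 12.3 mA.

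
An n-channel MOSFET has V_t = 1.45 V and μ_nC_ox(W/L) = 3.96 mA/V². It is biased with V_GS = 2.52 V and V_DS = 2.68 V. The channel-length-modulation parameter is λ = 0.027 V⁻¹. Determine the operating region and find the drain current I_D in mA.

V_ov = V_GS − V_t = 2.52 − 1.45 = 1.07 V.
Since V_DS = 2.68 V ≥ V_ov = 1.07 V, the device is in saturation.
I_D = ½ k_n V_ov² (1 + λ V_DS) = 0.5 × 3.96 × 1.07² × (1 + 0.027 × 2.68) = 2.43 mA.

Saturation; I_D = 2.43 mA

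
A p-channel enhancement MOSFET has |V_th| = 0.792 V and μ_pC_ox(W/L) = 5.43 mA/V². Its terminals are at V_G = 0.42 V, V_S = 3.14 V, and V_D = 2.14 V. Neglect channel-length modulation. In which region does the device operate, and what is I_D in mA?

V_SG = V_S − V_G = 3.14 − 0.42 = 2.72 V; V_SD = V_S − V_D = 3.14 − 2.14 = 1 V.
V_ov = V_SG − |V_th| = 2.72 − 0.792 = 1.93 V.
Since V_SD = 1 V < V_ov = 1.93 V, the device is in the triode region.
I_D = k_p [V_ov · V_SD − ½ V_SD²] = 5.43 × [1.93 × 1 − 0.5 × 1²] = 7.75 mA.

Triode; I_D = 7.75 mA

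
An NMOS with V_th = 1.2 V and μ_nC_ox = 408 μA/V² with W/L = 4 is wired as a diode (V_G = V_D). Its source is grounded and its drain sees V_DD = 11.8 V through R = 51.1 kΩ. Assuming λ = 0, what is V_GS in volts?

V_GS = 1.69 V

With gate tied to drain, V_GS = V_DS ≥ V_GS − V_th, so the device is in saturation.
k_n = μ_nC_ox · (W/L) = 1.632 mA/V².
KCL at the drain: ½ k_n (V_GS − V_th)² = (V_DD − V_GS)/R.
Let x = V_GS − 1.2. Then 41.7 x² + x − 10.6 = 0, giving x = 0.492 V (positive root), so V_GS = 1.69 V.
I_D = (V_DD − V_GS)/R = (11.8 − 1.69) / 51.1 = 0.198 mA.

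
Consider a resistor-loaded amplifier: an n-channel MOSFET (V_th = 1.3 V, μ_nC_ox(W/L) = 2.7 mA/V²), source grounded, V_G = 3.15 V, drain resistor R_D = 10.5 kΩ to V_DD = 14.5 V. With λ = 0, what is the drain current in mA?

I_D = 1.35 mA

V_GS = V_G = 3.15 V, so V_ov = 3.15 − 1.3 = 1.85 V.
Assume saturation: I_D = ½ k_n V_ov² = 0.5 × 2.7 × 1.85² = 4.62 mA, giving V_DS = V_DD − I_D R_D = 14.5 − 4.62 × 10.5 = -34 V.
But -34 V < V_ov = 1.85 V, so the device is actually in triode.
In triode I_D = k_n[V_ov V_DS − ½ V_DS²] and I_D = (V_DD − V_DS)/R_D. Equating: 14.2 V_DS² − 53.45 V_DS + 14.5 = 0, giving V_DS = 0.294 V (the root below V_ov).
I_D = (14.5 − 0.294) / 10.5 = 1.35 mA.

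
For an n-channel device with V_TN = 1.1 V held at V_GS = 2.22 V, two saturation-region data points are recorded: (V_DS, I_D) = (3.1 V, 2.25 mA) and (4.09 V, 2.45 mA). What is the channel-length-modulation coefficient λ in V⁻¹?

λ = 0.124 V⁻¹

With V_GS fixed, I_D ∝ (1 + λ V_DS) in saturation, so I_D2/I_D1 = (1 + λ V_DS2)/(1 + λ V_DS1).
2.45/2.25 = 1.089 = (1 + 4.09 λ)/(1 + 3.1 λ).
Solving: λ (I_D1 V_DS2 − I_D2 V_DS1) = I_D2 − I_D1, so λ = (2.45 − 2.25) / (2.25 × 4.09 − 2.45 × 3.1) = 0.2 / 1.61 = 0.124 V⁻¹.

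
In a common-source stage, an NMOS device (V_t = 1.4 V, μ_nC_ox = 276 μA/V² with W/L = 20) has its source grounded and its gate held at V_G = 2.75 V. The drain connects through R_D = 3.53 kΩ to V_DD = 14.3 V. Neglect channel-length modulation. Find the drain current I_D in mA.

V_GS = V_G = 2.75 V, so V_ov = 2.75 − 1.4 = 1.35 V.
k_n = μ_nC_ox · (W/L) = 5.52 mA/V².
Assume saturation: I_D = ½ k_n V_ov² = 0.5 × 5.52 × 1.35² = 5.03 mA, giving V_DS = V_DD − I_D R_D = 14.3 − 5.03 × 3.53 = -3.46 V.
But -3.46 V < V_ov = 1.35 V, so the device is actually in triode.
In triode I_D = k_n[V_ov V_DS − ½ V_DS²] and I_D = (V_DD − V_DS)/R_D. Equating: 9.74 V_DS² − 27.31 V_DS + 14.3 = 0, giving V_DS = 0.697 V (the root below V_ov).
I_D = (14.3 − 0.697) / 3.53 = 3.85 mA.

I_D = 3.85 mA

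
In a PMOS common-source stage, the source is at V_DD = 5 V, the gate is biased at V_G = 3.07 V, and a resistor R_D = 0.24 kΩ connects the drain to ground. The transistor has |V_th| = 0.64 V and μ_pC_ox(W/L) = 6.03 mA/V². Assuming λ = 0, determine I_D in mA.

V_SG = V_DD − V_G = 5 − 3.07 = 1.93 V, so V_ov = 1.93 − 0.64 = 1.29 V.
Assume saturation: I_D = ½ k_p V_ov² = 0.5 × 6.03 × 1.29² = 5.02 mA, giving V_SD = V_DD − I_D R_D = 5 − 5.02 × 0.24 = 3.8 V.
V_SD = 3.8 V ≥ V_ov = 1.29 V, confirming saturation.

I_D = 5.02 mA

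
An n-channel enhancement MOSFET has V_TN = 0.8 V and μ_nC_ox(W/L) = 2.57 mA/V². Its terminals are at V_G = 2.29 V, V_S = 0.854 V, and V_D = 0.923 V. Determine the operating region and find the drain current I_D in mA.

V_GS = V_G − V_S = 2.29 − 0.854 = 1.44 V; V_DS = V_D − V_S = 0.923 − 0.854 = 0.069 V.
V_ov = V_GS − V_TN = 1.44 − 0.8 = 0.636 V.
Since V_DS = 0.069 V < V_ov = 0.636 V, the device is in the triode region.
I_D = k_n [V_ov · V_DS − ½ V_DS²] = 2.57 × [0.636 × 0.069 − 0.5 × 0.069²] = 0.107 mA.

Triode; I_D = 0.107 mA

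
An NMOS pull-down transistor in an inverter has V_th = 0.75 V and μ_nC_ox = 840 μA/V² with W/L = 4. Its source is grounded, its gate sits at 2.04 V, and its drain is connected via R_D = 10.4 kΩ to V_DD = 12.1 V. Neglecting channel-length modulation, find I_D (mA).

V_GS = V_G = 2.04 V, so V_ov = 2.04 − 0.75 = 1.29 V.
k_n = μ_nC_ox · (W/L) = 3.36 mA/V².
Assume saturation: I_D = ½ k_n V_ov² = 0.5 × 3.36 × 1.29² = 2.8 mA, giving V_DS = V_DD − I_D R_D = 12.1 − 2.8 × 10.4 = -17 V.
But -17 V < V_ov = 1.29 V, so the device is actually in triode.
In triode I_D = k_n[V_ov V_DS − ½ V_DS²] and I_D = (V_DD − V_DS)/R_D. Equating: 17.5 V_DS² − 46.08 V_DS + 12.1 = 0, giving V_DS = 0.296 V (the root below V_ov).
I_D = (12.1 − 0.296) / 10.4 = 1.14 mA.

I_D = 1.14 mA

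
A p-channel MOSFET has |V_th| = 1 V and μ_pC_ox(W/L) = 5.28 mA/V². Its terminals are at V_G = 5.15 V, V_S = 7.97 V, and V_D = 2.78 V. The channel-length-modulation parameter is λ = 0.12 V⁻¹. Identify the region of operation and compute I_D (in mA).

Saturation; I_D = 14.2 mA

V_SG = V_S − V_G = 7.97 − 5.15 = 2.82 V; V_SD = V_S − V_D = 7.97 − 2.78 = 5.19 V.
V_ov = V_SG − |V_th| = 2.82 − 1 = 1.82 V.
Since V_SD = 5.19 V ≥ V_ov = 1.82 V, the device is in saturation.
I_D = ½ k_p V_ov² (1 + λ V_SD) = 0.5 × 5.28 × 1.82² × (1 + 0.12 × 5.19) = 14.2 mA.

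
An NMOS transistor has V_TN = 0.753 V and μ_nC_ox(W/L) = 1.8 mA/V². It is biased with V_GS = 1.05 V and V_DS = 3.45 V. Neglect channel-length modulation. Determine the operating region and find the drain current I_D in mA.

Saturation; I_D = 0.0794 mA

V_ov = V_GS − V_TN = 1.05 − 0.753 = 0.297 V.
Since V_DS = 3.45 V ≥ V_ov = 0.297 V, the device is in saturation.
I_D = ½ k_n V_ov² = 0.5 × 1.8 × 0.297² = 0.0794 mA.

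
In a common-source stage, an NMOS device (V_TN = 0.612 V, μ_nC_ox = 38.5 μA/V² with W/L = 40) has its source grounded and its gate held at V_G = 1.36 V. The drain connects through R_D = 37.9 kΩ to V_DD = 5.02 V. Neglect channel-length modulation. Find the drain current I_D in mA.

I_D = 0.129 mA

V_GS = V_G = 1.36 V, so V_ov = 1.36 − 0.612 = 0.748 V.
k_n = μ_nC_ox · (W/L) = 1.54 mA/V².
Assume saturation: I_D = ½ k_n V_ov² = 0.5 × 1.54 × 0.748² = 0.431 mA, giving V_DS = V_DD − I_D R_D = 5.02 − 0.431 × 37.9 = -11.3 V.
But -11.3 V < V_ov = 0.748 V, so the device is actually in triode.
In triode I_D = k_n[V_ov V_DS − ½ V_DS²] and I_D = (V_DD − V_DS)/R_D. Equating: 29.2 V_DS² − 44.66 V_DS + 5.02 = 0, giving V_DS = 0.122 V (the root below V_ov).
I_D = (5.02 − 0.122) / 37.9 = 0.129 mA.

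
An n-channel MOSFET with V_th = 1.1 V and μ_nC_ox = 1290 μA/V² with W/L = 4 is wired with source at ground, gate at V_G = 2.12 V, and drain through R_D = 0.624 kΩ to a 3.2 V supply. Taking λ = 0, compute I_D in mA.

I_D = 2.68 mA

V_GS = V_G = 2.12 V, so V_ov = 2.12 − 1.1 = 1.02 V.
k_n = μ_nC_ox · (W/L) = 5.16 mA/V².
Assume saturation: I_D = ½ k_n V_ov² = 0.5 × 5.16 × 1.02² = 2.68 mA, giving V_DS = V_DD − I_D R_D = 3.2 − 2.68 × 0.624 = 1.53 V.
V_DS = 1.53 V ≥ V_ov = 1.02 V, confirming saturation.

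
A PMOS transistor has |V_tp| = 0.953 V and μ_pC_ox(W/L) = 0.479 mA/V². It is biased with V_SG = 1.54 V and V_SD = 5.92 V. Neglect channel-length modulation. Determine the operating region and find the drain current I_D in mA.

Saturation; I_D = 0.0825 mA

V_ov = V_SG − |V_tp| = 1.54 − 0.953 = 0.587 V.
Since V_SD = 5.92 V ≥ V_ov = 0.587 V, the device is in saturation.
I_D = ½ k_p V_ov² = 0.5 × 0.479 × 0.587² = 0.0825 mA.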